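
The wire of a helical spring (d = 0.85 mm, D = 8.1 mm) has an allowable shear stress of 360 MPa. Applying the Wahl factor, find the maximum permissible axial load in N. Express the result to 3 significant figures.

9.30 N

C = D/d = 8.1/0.85 = 9.5294
K_W = (4C−1)/(4C−4) + 0.615/C = 37.118/34.118 + 0.0645 = 1.1525
τ_max = K·8FD/(πd³) → F_max = τ_allow·πd³/(8DK)
F_max = 360·π·0.85³/(8·8.1·1.1525) = 694.56/74.68 = 9.3005 N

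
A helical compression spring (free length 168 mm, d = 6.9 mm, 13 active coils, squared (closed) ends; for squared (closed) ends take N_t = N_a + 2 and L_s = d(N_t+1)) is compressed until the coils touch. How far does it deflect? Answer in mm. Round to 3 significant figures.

57.6 mm

N_t = 15; L_s = 6.9·16 = 110.4 mm
δ_solid = L₀ − L_s = 168 − 110.4 = 57.6 mm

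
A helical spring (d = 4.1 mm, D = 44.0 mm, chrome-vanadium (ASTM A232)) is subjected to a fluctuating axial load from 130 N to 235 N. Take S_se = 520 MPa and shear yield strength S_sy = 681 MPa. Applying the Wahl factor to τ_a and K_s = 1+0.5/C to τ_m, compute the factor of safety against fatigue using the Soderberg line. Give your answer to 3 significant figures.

C = D/d = 44.0/4.1 = 10.7317; K_W = (4C−1)/(4C−4)+0.615/C = 1.1344; K_s = 1+0.5/C = 1.0466
F_a = (F_max−F_min)/2 = 52.5 N; F_m = (F_max+F_min)/2 = 182.5 N
τ_a = K_W·8F_aD/(πd³) = 1.1344 × 85.349 = 96.818 MPa
τ_m = K_s·8F_mD/(πd³) = 1.0466 × 296.69 = 310.51 MPa
Soderberg: 1/n_f = τ_a/S_se + τ_m/S_sy = 96.818/520 + 310.51/681 = 0.18619 + 0.45597 = 0.64216
n_f = 1/0.64216 = 1.557

1.56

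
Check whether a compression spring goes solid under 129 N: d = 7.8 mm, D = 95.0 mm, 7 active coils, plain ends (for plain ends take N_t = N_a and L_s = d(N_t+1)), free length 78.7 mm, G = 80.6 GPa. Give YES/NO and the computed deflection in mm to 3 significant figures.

YES, δ = 20.8 mm

k = Gd⁴/(8D³N_a) = (80.6×10³)(7.8⁴)/(8·95.0³·7) = 6.2138 N/mm
N_t = 7; L_s = 7.8·8 = 62.4 mm; δ_solid = L₀ − L_s = 78.7 − 62.4 = 16.3 mm
δ = F/k = 129/6.2138 = 20.76 mm
δ ≥ δ_solid → spring goes solid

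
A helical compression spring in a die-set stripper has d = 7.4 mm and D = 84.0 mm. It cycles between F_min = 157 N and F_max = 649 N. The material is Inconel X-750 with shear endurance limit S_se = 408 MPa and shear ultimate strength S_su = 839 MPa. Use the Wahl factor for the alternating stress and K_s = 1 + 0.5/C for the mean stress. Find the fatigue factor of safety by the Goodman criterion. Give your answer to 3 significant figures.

C = D/d = 84.0/7.4 = 11.3514; K_W = (4C−1)/(4C−4)+0.615/C = 1.1266; K_s = 1+0.5/C = 1.0440
F_a = (F_max−F_min)/2 = 246 N; F_m = (F_max+F_min)/2 = 403 N
τ_a = K_W·8F_aD/(πd³) = 1.1266 × 129.86 = 146.3 MPa
τ_m = K_s·8F_mD/(πd³) = 1.0440 × 212.73 = 222.1 MPa
Goodman: 1/n_f = τ_a/S_se + τ_m/S_su = 146.3/408 + 222.1/839 = 0.35858 + 0.26472 = 0.6233
n_f = 1/0.6233 = 1.604

1.60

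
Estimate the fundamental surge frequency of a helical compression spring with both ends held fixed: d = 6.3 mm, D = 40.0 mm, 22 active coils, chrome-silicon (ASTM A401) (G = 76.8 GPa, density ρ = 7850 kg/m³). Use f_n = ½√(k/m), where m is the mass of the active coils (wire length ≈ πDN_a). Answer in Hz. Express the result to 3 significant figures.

63.0 Hz

k = Gd⁴/(8D³N_a) = (76.8×10³)(6.3⁴)/(8·40.0³·22) = 10.741 N/mm = 10741 N/m
Wire length L = πDN_a = π·40.0·22 = 2764.6 mm
m = ρ·(πd²/4)·L = 7850 × 31.172×10⁻⁶ m² × 2.7646 m = 0.67651 kg
f_n = ½√(k/m) = 0.5·√(10741/0.67651) = 0.5·√(15877) = 63.001 Hz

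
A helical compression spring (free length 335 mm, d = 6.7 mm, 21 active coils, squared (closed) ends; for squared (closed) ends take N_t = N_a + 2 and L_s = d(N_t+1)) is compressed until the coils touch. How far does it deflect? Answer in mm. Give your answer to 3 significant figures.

N_t = 23; L_s = 6.7·24 = 160.8 mm
δ_solid = L₀ − L_s = 335 − 160.8 = 174.2 mm

174 mm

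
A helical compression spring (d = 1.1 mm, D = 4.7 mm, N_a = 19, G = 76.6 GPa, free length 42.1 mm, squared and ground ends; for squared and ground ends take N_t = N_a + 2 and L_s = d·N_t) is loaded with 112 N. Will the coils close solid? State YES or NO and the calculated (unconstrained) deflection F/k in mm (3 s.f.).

NO, δ = 15.8 mm

k = Gd⁴/(8D³N_a) = (76.6×10³)(1.1⁴)/(8·4.7³·19) = 7.1066 N/mm
N_t = 21; L_s = 1.1·21 = 23.1 mm; δ_solid = L₀ − L_s = 42.1 − 23.1 = 19 mm
δ = F/k = 112/7.1066 = 15.76 mm
δ < δ_solid → spring does not go solid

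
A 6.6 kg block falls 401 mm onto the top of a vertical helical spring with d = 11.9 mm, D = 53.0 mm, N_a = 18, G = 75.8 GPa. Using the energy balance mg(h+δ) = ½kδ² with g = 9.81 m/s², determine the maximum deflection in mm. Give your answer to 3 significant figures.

28.0 mm

k = Gd⁴/(8D³N_a) = (75.8×10³)(11.9⁴)/(8·53.0³·18) = 70.903 N/mm
W = mg = 6.6 × 9.81 = 64.746 N
½kδ² − Wδ − Wh = 0 → δ = (W + √(W² + 2kWh))/k
δ = (64.746 + √(4192 + 3.68175e+06))/70.903 = (64.746 + 1919.9)/70.903 = 27.991 mm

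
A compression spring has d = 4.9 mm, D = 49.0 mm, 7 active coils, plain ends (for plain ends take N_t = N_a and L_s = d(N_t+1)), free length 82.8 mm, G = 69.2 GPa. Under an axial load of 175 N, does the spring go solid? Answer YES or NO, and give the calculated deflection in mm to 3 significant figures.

k = Gd⁴/(8D³N_a) = (69.2×10³)(4.9⁴)/(8·49.0³·7) = 6.055 N/mm
N_t = 7; L_s = 4.9·8 = 39.2 mm; δ_solid = L₀ − L_s = 82.8 − 39.2 = 43.6 mm
δ = F/k = 175/6.055 = 28.902 mm
δ < δ_solid → spring does not go solid

NO, δ = 28.9 mm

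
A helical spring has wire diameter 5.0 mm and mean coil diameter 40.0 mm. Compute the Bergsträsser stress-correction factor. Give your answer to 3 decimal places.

1.172

C = D/d = 40.0/5.0 = 8.0000
K_B = (4C+2)/(4C−3) = 34.000/29.000 = 1.1724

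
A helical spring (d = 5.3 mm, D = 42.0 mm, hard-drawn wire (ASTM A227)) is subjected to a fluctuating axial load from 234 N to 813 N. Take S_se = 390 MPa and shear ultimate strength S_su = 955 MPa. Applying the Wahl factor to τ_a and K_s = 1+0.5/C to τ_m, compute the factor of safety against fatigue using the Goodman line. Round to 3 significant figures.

C = D/d = 42.0/5.3 = 7.9245; K_W = (4C−1)/(4C−4)+0.615/C = 1.1859; K_s = 1+0.5/C = 1.0631
F_a = (F_max−F_min)/2 = 289.5 N; F_m = (F_max+F_min)/2 = 523.5 N
τ_a = K_W·8F_aD/(πd³) = 1.1859 × 207.97 = 246.64 MPa
τ_m = K_s·8F_mD/(πd³) = 1.0631 × 376.08 = 399.81 MPa
Goodman: 1/n_f = τ_a/S_se + τ_m/S_su = 246.64/390 + 399.81/955 = 0.63241 + 0.41865 = 1.0511
n_f = 1/1.0511 = 0.9514

0.951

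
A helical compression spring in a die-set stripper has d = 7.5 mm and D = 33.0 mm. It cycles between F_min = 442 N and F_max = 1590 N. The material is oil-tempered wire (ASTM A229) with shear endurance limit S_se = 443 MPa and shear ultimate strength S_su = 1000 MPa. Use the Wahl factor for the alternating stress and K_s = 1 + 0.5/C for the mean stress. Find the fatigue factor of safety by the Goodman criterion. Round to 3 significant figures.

C = D/d = 33.0/7.5 = 4.4000; K_W = (4C−1)/(4C−4)+0.615/C = 1.3604; K_s = 1+0.5/C = 1.1136
F_a = (F_max−F_min)/2 = 574 N; F_m = (F_max+F_min)/2 = 1016 N
τ_a = K_W·8F_aD/(πd³) = 1.3604 × 114.34 = 155.54 MPa
τ_m = K_s·8F_mD/(πd³) = 1.1136 × 202.38 = 225.38 MPa
Goodman: 1/n_f = τ_a/S_se + τ_m/S_su = 155.54/443 + 225.38/1000 = 0.35110 + 0.22538 = 0.57648
n_f = 1/0.57648 = 1.735

1.73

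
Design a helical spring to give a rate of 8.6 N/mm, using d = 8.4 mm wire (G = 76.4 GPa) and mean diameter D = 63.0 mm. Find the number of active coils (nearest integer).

22

N_a = Gd⁴/(8D³k) = (76.4×10³ × 8.4⁴)/(8 × 63.0³ × 8.6)
    = 3.80374e+08 / 1.72032e+07 = 22.11 → 22 coils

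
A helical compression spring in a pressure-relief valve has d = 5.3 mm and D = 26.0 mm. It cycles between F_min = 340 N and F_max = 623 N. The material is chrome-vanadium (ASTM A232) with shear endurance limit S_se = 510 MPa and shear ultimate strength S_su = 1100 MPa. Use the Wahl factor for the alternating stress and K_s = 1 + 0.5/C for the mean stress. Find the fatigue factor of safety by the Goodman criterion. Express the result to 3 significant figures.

C = D/d = 26.0/5.3 = 4.9057; K_W = (4C−1)/(4C−4)+0.615/C = 1.3174; K_s = 1+0.5/C = 1.1019
F_a = (F_max−F_min)/2 = 141.5 N; F_m = (F_max+F_min)/2 = 481.5 N
τ_a = K_W·8F_aD/(πd³) = 1.3174 × 62.928 = 82.901 MPa
τ_m = K_s·8F_mD/(πd³) = 1.1019 × 214.13 = 235.96 MPa
Goodman: 1/n_f = τ_a/S_se + τ_m/S_su = 82.901/510 + 235.96/1100 = 0.16255 + 0.21451 = 0.37706
n_f = 1/0.37706 = 2.652

2.65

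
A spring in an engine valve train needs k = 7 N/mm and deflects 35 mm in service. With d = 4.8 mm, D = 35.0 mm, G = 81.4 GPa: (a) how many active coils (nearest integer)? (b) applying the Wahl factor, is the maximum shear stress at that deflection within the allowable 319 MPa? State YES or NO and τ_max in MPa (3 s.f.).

N_a = Gd⁴/(8D³k) = (81.4×10³)(4.8⁴)/(8·35.0³·7) = 18 → N_a = 18
Actual rate k = Gd⁴/(8D³·18) = 6.9988 N/mm
Working load F = kδ = 6.9988·35 = 244.96 N
C = 35.0/4.8 = 7.2917; K_W = (4C−1)/(4C−4)+0.615/C = 1.2035
τ_max = K_W·8FD/(πd³) = 1.2035·197.41 = 237.6 MPa
τ_max ≤ 319 MPa → acceptable

(a) 18 coils; (b) YES, τ_max = 238 MPa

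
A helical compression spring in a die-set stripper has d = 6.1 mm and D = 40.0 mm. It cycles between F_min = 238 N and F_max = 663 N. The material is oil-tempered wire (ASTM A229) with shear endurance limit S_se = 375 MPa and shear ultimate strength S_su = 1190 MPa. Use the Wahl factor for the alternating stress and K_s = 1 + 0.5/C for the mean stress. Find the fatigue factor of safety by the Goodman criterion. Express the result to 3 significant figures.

2.02

C = D/d = 40.0/6.1 = 6.5574; K_W = (4C−1)/(4C−4)+0.615/C = 1.2287; K_s = 1+0.5/C = 1.0762
F_a = (F_max−F_min)/2 = 212.5 N; F_m = (F_max+F_min)/2 = 450.5 N
τ_a = K_W·8F_aD/(πd³) = 1.2287 × 95.361 = 117.17 MPa
τ_m = K_s·8F_mD/(πd³) = 1.0762 × 202.16 = 217.58 MPa
Goodman: 1/n_f = τ_a/S_se + τ_m/S_su = 117.17/375 + 217.58/1190 = 0.31246 + 0.18284 = 0.4953
n_f = 1/0.4953 = 2.019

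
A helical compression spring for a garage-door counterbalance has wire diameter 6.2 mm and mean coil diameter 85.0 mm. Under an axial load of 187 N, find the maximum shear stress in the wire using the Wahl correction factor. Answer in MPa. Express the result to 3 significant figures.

Spring index C = D/d = 85.0/6.2 = 13.7097
K_W = (4C−1)/(4C−4) + 0.615/C = 53.839/50.839 + 0.0449 = 1.1039
τ₀ = 8FD/(πd³) = 8·187·85.0/(π·6.2³) = 127160/748.73 = 169.83 MPa
τ_max = K·τ₀ = 1.1039 × 169.83 = 187.47 MPa

187 MPa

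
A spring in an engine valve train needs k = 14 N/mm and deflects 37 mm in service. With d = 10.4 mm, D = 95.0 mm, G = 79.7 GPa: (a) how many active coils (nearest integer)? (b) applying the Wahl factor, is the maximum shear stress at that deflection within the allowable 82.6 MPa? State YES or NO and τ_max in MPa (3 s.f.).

(a) 10 coils; (b) NO, τ_max = 125 MPa

N_a = Gd⁴/(8D³k) = (79.7×10³)(10.4⁴)/(8·95.0³·14) = 9.71 → N_a = 10
Actual rate k = Gd⁴/(8D³·10) = 13.593 N/mm
Working load F = kδ = 13.593·37 = 502.96 N
C = 95.0/10.4 = 9.1346; K_W = (4C−1)/(4C−4)+0.615/C = 1.1595
τ_max = K_W·8FD/(πd³) = 1.1595·108.17 = 125.42 MPa
τ_max > 82.6 MPa → exceeds allowable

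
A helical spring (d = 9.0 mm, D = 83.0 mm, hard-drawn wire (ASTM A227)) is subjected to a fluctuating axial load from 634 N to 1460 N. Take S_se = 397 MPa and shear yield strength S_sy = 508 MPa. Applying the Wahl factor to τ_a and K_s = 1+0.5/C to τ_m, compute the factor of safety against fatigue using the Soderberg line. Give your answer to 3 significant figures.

C = D/d = 83.0/9.0 = 9.2222; K_W = (4C−1)/(4C−4)+0.615/C = 1.1579; K_s = 1+0.5/C = 1.0542
F_a = (F_max−F_min)/2 = 413 N; F_m = (F_max+F_min)/2 = 1047 N
τ_a = K_W·8F_aD/(πd³) = 1.1579 × 119.74 = 138.65 MPa
τ_m = K_s·8F_mD/(πd³) = 1.0542 × 303.55 = 320.01 MPa
Soderberg: 1/n_f = τ_a/S_se + τ_m/S_sy = 138.65/397 + 320.01/508 = 0.34924 + 0.62995 = 0.97919
n_f = 1/0.97919 = 1.021

1.02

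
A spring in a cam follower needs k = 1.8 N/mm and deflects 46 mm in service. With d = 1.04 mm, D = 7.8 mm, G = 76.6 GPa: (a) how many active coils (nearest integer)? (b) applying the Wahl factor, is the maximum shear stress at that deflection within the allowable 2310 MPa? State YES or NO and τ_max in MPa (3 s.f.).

(a) 13 coils; (b) YES, τ_max = 1770 MPa

N_a = Gd⁴/(8D³k) = (76.6×10³)(1.04⁴)/(8·7.8³·1.8) = 13.11 → N_a = 13
Actual rate k = Gd⁴/(8D³·13) = 1.8157 N/mm
Working load F = kδ = 1.8157·46 = 83.522 N
C = 7.8/1.04 = 7.5000; K_W = (4C−1)/(4C−4)+0.615/C = 1.1974
τ_max = K_W·8FD/(πd³) = 1.1974·1474.8 = 1765.9 MPa
τ_max ≤ 2310 MPa → acceptable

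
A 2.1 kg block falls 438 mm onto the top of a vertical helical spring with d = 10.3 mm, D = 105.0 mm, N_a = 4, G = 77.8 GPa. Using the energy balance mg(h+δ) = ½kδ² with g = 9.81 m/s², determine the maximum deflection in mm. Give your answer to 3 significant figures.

28.5 mm

k = Gd⁴/(8D³N_a) = (77.8×10³)(10.3⁴)/(8·105.0³·4) = 23.638 N/mm
W = mg = 2.1 × 9.81 = 20.601 N
½kδ² − Wδ − Wh = 0 → δ = (W + √(W² + 2kWh))/k
δ = (20.601 + √(424.4 + 426582))/23.638 = (20.601 + 653.46)/23.638 = 28.516 mm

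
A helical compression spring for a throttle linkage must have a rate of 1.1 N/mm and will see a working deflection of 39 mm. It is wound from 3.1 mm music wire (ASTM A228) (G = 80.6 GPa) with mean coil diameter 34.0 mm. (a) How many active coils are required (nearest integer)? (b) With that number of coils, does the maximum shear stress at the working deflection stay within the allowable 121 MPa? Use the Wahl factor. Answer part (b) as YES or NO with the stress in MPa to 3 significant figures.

N_a = Gd⁴/(8D³k) = (80.6×10³)(3.1⁴)/(8·34.0³·1.1) = 21.52 → N_a = 22
Actual rate k = Gd⁴/(8D³·22) = 1.076 N/mm
Working load F = kδ = 1.076·39 = 41.966 N
C = 34.0/3.1 = 10.9677; K_W = (4C−1)/(4C−4)+0.615/C = 1.1313
τ_max = K_W·8FD/(πd³) = 1.1313·121.96 = 137.98 MPa
τ_max > 121 MPa → exceeds allowable

(a) 22 coils; (b) NO, τ_max = 138 MPa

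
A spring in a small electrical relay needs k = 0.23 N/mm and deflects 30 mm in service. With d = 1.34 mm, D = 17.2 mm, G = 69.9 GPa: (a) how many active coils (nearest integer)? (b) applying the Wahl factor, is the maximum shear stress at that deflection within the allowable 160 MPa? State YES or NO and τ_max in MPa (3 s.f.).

N_a = Gd⁴/(8D³k) = (69.9×10³)(1.34⁴)/(8·17.2³·0.23) = 24.07 → N_a = 24
Actual rate k = Gd⁴/(8D³·24) = 0.23068 N/mm
Working load F = kδ = 0.23068·30 = 6.9204 N
C = 17.2/1.34 = 12.8358; K_W = (4C−1)/(4C−4)+0.615/C = 1.1113
τ_max = K_W·8FD/(πd³) = 1.1113·125.98 = 139.99 MPa
τ_max ≤ 160 MPa → acceptable

(a) 24 coils; (b) YES, τ_max = 140 MPa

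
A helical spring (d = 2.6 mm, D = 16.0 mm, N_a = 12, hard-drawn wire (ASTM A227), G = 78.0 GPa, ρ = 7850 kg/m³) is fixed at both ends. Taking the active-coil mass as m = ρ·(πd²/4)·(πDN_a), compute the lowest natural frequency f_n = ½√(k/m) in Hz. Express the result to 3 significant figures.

300 Hz

k = Gd⁴/(8D³N_a) = (78.0×10³)(2.6⁴)/(8·16.0³·12) = 9.0648 N/mm = 9064.8 N/m
Wire length L = πDN_a = π·16.0·12 = 603.19 mm
m = ρ·(πd²/4)·L = 7850 × 5.3093×10⁻⁶ m² × 0.60319 m = 0.02514 kg
f_n = ½√(k/m) = 0.5·√(9064.8/0.02514) = 0.5·√(3.6058e+05) = 300.24 Hz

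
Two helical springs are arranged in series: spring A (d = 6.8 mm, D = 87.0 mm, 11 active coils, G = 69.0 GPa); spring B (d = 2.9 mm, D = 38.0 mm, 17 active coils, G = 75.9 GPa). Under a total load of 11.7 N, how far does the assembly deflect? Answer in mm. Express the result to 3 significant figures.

k_A = Gd⁴/(8D³N_a) = (69.0×10³)(6.8⁴)/(8·87.0³·11) = 2.5459 N/mm
k_B = Gd⁴/(8D³N_a) = (75.9×10³)(2.9⁴)/(8·38.0³·17) = 0.71936 N/mm
Series: 1/k_eq = 1/2.5459 + 1/0.71936 = 1.7829; k_eq = 0.56088 N/mm
δ = F/k_eq = 11.7/0.56088 = 20.86 mm

20.9 mm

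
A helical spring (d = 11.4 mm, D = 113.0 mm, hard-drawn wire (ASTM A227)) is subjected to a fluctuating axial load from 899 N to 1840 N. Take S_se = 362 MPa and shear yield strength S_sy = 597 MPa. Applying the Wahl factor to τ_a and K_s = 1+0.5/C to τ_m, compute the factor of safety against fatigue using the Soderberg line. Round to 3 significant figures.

1.32

C = D/d = 113.0/11.4 = 9.9123; K_W = (4C−1)/(4C−4)+0.615/C = 1.1462; K_s = 1+0.5/C = 1.0504
F_a = (F_max−F_min)/2 = 470.5 N; F_m = (F_max+F_min)/2 = 1369.5 N
τ_a = K_W·8F_aD/(πd³) = 1.1462 × 91.383 = 104.74 MPa
τ_m = K_s·8F_mD/(πd³) = 1.0504 × 265.99 = 279.41 MPa
Soderberg: 1/n_f = τ_a/S_se + τ_m/S_sy = 104.74/362 + 279.41/597 = 0.28934 + 0.46802 = 0.75736
n_f = 1/0.75736 = 1.32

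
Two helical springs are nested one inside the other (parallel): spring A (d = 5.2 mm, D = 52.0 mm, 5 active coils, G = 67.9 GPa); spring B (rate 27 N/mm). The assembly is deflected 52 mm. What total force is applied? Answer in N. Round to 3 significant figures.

k_A = Gd⁴/(8D³N_a) = (67.9×10³)(5.2⁴)/(8·52.0³·5) = 8.827 N/mm
Parallel: k_eq = 8.827 + 27 = 35.827 N/mm
F = k_eq·δ = 35.827·52 = 1863 N

1860 N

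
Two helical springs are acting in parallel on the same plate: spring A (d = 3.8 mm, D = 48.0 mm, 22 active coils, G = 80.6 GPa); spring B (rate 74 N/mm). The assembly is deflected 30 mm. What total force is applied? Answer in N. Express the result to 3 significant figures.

2250 N

k_A = Gd⁴/(8D³N_a) = (80.6×10³)(3.8⁴)/(8·48.0³·22) = 0.86344 N/mm
Parallel: k_eq = 0.86344 + 74 = 74.863 N/mm
F = k_eq·δ = 74.863·30 = 2245.9 N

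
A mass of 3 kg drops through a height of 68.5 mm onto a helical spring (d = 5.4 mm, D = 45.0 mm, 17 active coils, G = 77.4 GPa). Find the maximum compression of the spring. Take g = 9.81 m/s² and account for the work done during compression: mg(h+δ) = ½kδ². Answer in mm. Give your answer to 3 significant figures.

33.6 mm

k = Gd⁴/(8D³N_a) = (77.4×10³)(5.4⁴)/(8·45.0³·17) = 5.3106 N/mm
W = mg = 3 × 9.81 = 29.43 N
½kδ² − Wδ − Wh = 0 → δ = (W + √(W² + 2kWh))/k
δ = (29.43 + √(866.12 + 21411.7))/5.3106 = (29.43 + 149.26)/5.3106 = 33.648 mm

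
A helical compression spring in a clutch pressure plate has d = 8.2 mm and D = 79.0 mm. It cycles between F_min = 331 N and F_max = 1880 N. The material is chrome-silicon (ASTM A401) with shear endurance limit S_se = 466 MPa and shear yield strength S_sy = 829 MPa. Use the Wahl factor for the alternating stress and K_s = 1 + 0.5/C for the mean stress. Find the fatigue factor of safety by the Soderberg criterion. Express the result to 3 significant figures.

0.827

C = D/d = 79.0/8.2 = 9.6341; K_W = (4C−1)/(4C−4)+0.615/C = 1.1507; K_s = 1+0.5/C = 1.0519
F_a = (F_max−F_min)/2 = 774.5 N; F_m = (F_max+F_min)/2 = 1105.5 N
τ_a = K_W·8F_aD/(πd³) = 1.1507 × 282.58 = 325.17 MPa
τ_m = K_s·8F_mD/(πd³) = 1.0519 × 403.35 = 424.29 MPa
Soderberg: 1/n_f = τ_a/S_se + τ_m/S_sy = 325.17/466 + 424.29/829 = 0.69779 + 0.51180 = 1.2096
n_f = 1/1.2096 = 0.8267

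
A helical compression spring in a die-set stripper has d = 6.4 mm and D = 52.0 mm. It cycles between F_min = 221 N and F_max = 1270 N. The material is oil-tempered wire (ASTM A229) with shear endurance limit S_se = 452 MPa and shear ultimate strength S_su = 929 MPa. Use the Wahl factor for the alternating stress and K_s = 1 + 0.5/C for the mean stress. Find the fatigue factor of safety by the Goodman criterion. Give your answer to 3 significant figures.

0.891

C = D/d = 52.0/6.4 = 8.1250; K_W = (4C−1)/(4C−4)+0.615/C = 1.1810; K_s = 1+0.5/C = 1.0615
F_a = (F_max−F_min)/2 = 524.5 N; F_m = (F_max+F_min)/2 = 745.5 N
τ_a = K_W·8F_aD/(πd³) = 1.1810 × 264.94 = 312.88 MPa
τ_m = K_s·8F_mD/(πd³) = 1.0615 × 376.57 = 399.75 MPa
Goodman: 1/n_f = τ_a/S_se + τ_m/S_su = 312.88/452 + 399.75/929 = 0.69222 + 0.43030 = 1.1225
n_f = 1/1.1225 = 0.8909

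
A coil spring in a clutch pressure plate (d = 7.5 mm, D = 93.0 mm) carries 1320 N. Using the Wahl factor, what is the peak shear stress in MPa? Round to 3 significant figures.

Spring index C = D/d = 93.0/7.5 = 12.4000
K_W = (4C−1)/(4C−4) + 0.615/C = 48.600/45.600 + 0.0496 = 1.1154
τ₀ = 8FD/(πd³) = 8·1320·93.0/(π·7.5³) = 982080/1325.4 = 740.99 MPa
τ_max = K·τ₀ = 1.1154 × 740.99 = 826.49 MPa

826 MPa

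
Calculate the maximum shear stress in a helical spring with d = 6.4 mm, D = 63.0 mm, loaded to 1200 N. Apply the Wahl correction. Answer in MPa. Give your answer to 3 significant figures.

843 MPa

Spring index C = D/d = 63.0/6.4 = 9.8438
K_W = (4C−1)/(4C−4) + 0.615/C = 38.375/35.375 + 0.0625 = 1.1473
τ₀ = 8FD/(πd³) = 8·1200·63.0/(π·6.4³) = 604800/823.55 = 734.38 MPa
τ_max = K·τ₀ = 1.1473 × 734.38 = 842.54 MPa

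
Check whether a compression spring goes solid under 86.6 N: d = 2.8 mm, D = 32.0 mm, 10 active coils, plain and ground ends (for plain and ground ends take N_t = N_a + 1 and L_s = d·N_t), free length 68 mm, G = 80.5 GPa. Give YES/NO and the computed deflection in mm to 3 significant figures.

k = Gd⁴/(8D³N_a) = (80.5×10³)(2.8⁴)/(8·32.0³·10) = 1.8875 N/mm
N_t = 11; L_s = 2.8·11 = 30.8 mm; δ_solid = L₀ − L_s = 68 − 30.8 = 37.2 mm
δ = F/k = 86.6/1.8875 = 45.881 mm
δ ≥ δ_solid → spring goes solid

YES, δ = 45.9 mm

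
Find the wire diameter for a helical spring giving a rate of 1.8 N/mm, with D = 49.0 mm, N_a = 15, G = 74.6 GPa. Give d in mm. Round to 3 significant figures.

d = (8D³N_a·k / G)^(1/4) = (8·49.0³·15·1.8 / (74.6×10³))^0.25
  = (340.65)^0.25 = 4.2961 mm

4.30 mm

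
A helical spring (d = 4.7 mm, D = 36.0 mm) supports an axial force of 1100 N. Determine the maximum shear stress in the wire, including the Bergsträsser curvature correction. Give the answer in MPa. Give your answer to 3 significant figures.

1150 MPa

Spring index C = D/d = 36.0/4.7 = 7.6596
K_B = (4C+2)/(4C−3) = 32.638/27.638 = 1.1809
τ₀ = 8FD/(πd³) = 8·1100·36.0/(π·4.7³) = 316800/326.17 = 971.27 MPa
τ_max = K·τ₀ = 1.1809 × 971.27 = 1147 MPa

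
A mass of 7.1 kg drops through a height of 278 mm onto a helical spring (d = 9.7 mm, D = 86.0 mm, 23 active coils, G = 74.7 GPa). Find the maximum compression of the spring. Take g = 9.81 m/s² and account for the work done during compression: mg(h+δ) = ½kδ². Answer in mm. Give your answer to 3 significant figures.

96.0 mm

k = Gd⁴/(8D³N_a) = (74.7×10³)(9.7⁴)/(8·86.0³·23) = 5.6506 N/mm
W = mg = 7.1 × 9.81 = 69.651 N
½kδ² − Wδ − Wh = 0 → δ = (W + √(W² + 2kWh))/k
δ = (69.651 + √(4851.3 + 218825))/5.6506 = (69.651 + 472.94)/5.6506 = 96.024 mm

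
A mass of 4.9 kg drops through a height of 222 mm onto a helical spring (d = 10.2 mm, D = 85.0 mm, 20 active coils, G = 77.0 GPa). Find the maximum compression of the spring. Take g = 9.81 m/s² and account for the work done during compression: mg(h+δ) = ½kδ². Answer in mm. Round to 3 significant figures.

k = Gd⁴/(8D³N_a) = (77.0×10³)(10.2⁴)/(8·85.0³·20) = 8.4823 N/mm
W = mg = 4.9 × 9.81 = 48.069 N
½kδ² − Wδ − Wh = 0 → δ = (W + √(W² + 2kWh))/k
δ = (48.069 + √(2310.6 + 181035))/8.4823 = (48.069 + 428.19)/8.4823 = 56.147 mm

56.1 mm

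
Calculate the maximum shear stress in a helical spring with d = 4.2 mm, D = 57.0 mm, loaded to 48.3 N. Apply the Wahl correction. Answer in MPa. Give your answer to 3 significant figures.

Spring index C = D/d = 57.0/4.2 = 13.5714
K_W = (4C−1)/(4C−4) + 0.615/C = 53.286/50.286 + 0.0453 = 1.1050
τ₀ = 8FD/(πd³) = 8·48.3·57.0/(π·4.2³) = 22024.8/232.75 = 94.627 MPa
τ_max = K·τ₀ = 1.1050 × 94.627 = 104.56 MPa

105 MPa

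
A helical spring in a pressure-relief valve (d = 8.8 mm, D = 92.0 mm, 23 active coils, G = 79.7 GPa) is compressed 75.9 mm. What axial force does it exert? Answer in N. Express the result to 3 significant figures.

k = Gd⁴/(8D³N_a) = (79.7×10³)(8.8⁴)/(8·92.0³·23) = 3.3359 N/mm
F = k·δ = 3.3359 × 75.9 = 253.19 N

253 N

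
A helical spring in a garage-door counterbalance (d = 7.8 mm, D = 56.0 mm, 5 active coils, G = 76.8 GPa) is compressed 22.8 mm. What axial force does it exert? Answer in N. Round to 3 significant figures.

k = Gd⁴/(8D³N_a) = (76.8×10³)(7.8⁴)/(8·56.0³·5) = 40.468 N/mm
F = k·δ = 40.468 × 22.8 = 922.68 N

923 N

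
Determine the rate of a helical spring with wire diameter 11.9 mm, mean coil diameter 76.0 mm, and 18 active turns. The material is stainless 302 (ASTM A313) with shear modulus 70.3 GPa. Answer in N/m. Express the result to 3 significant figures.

k = Gd⁴/(8D³N_a) = (70.3×10³ × 11.9⁴) / (8 × 76.0³ × 18)
  = 1.40975e+09 / 6.32125e+07 = 22.302 N/mm = 22302 N/m

22300 N/m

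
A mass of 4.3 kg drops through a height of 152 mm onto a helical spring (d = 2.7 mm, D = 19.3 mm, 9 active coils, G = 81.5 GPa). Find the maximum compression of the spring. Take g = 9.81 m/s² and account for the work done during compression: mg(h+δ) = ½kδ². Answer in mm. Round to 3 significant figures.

44.5 mm

k = Gd⁴/(8D³N_a) = (81.5×10³)(2.7⁴)/(8·19.3³·9) = 8.3677 N/mm
W = mg = 4.3 × 9.81 = 42.183 N
½kδ² − Wδ − Wh = 0 → δ = (W + √(W² + 2kWh))/k
δ = (42.183 + √(1779.4 + 107305))/8.3677 = (42.183 + 330.28)/8.3677 = 44.512 mm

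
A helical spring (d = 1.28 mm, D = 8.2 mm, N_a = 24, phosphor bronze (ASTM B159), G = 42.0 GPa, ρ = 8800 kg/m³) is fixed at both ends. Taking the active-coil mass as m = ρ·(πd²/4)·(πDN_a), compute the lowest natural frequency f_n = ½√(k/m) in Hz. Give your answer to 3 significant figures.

k = Gd⁴/(8D³N_a) = (42.0×10³)(1.28⁴)/(8·8.2³·24) = 1.065 N/mm = 1065 N/m
Wire length L = πDN_a = π·8.2·24 = 618.27 mm
m = ρ·(πd²/4)·L = 8800 × 1.2868×10⁻⁶ m² × 0.61827 m = 0.0070011 kg
f_n = ½√(k/m) = 0.5·√(1065/0.0070011) = 0.5·√(1.5212e+05) = 195.01 Hz

195 Hz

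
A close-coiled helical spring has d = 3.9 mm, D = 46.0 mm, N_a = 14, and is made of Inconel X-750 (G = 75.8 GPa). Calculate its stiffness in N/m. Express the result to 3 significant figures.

1610 N/m

k = Gd⁴/(8D³N_a) = (75.8×10³ × 3.9⁴) / (8 × 46.0³ × 14)
  = 1.75359e+07 / 1.09016e+07 = 1.6086 N/mm = 1608.6 N/m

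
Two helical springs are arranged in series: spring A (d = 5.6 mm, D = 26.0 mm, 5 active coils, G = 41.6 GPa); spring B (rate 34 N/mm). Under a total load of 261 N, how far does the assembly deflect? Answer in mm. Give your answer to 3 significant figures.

12.2 mm

k_A = Gd⁴/(8D³N_a) = (41.6×10³)(5.6⁴)/(8·26.0³·5) = 58.192 N/mm
Series: 1/k_eq = 1/58.192 + 1/34 = 0.046596; k_eq = 21.461 N/mm
δ = F/k_eq = 261/21.461 = 12.162 mm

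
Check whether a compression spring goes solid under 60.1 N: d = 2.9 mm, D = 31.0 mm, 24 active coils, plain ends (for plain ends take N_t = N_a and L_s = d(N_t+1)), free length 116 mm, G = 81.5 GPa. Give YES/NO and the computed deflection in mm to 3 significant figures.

k = Gd⁴/(8D³N_a) = (81.5×10³)(2.9⁴)/(8·31.0³·24) = 1.0078 N/mm
N_t = 24; L_s = 2.9·25 = 72.5 mm; δ_solid = L₀ − L_s = 116 − 72.5 = 43.5 mm
δ = F/k = 60.1/1.0078 = 59.636 mm
δ ≥ δ_solid → spring goes solid

YES, δ = 59.6 mm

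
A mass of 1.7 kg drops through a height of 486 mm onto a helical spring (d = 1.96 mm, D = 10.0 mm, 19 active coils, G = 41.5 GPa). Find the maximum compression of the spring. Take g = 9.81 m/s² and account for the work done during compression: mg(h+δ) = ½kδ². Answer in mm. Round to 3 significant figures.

67.7 mm

k = Gd⁴/(8D³N_a) = (41.5×10³)(1.96⁴)/(8·10.0³·19) = 4.0293 N/mm
W = mg = 1.7 × 9.81 = 16.677 N
½kδ² − Wδ − Wh = 0 → δ = (W + √(W² + 2kWh))/k
δ = (16.677 + √(278.12 + 65315))/4.0293 = (16.677 + 256.11)/4.0293 = 67.701 mm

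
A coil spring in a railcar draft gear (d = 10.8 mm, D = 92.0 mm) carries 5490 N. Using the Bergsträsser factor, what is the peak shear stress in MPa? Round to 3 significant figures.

Spring index C = D/d = 92.0/10.8 = 8.5185
K_B = (4C+2)/(4C−3) = 36.074/31.074 = 1.1609
τ₀ = 8FD/(πd³) = 8·5490·92.0/(π·10.8³) = 4.04064e+06/3957.5 = 1021 MPa
τ_max = K·τ₀ = 1.1609 × 1021 = 1185.3 MPa

1190 MPa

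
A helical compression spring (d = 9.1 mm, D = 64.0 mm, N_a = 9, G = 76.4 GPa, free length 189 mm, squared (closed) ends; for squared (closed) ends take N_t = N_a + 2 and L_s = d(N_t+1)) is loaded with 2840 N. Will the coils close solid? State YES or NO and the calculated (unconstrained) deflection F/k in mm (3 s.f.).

k = Gd⁴/(8D³N_a) = (76.4×10³)(9.1⁴)/(8·64.0³·9) = 27.758 N/mm
N_t = 11; L_s = 9.1·12 = 109.2 mm; δ_solid = L₀ − L_s = 189 − 109.2 = 79.8 mm
δ = F/k = 2840/27.758 = 102.31 mm
δ ≥ δ_solid → spring goes solid

YES, δ = 102 mm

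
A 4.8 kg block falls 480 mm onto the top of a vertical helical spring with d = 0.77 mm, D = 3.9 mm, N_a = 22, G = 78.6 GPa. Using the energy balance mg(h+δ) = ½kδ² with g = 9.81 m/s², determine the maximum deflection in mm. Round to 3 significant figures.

k = Gd⁴/(8D³N_a) = (78.6×10³)(0.77⁴)/(8·3.9³·22) = 2.6465 N/mm
W = mg = 4.8 × 9.81 = 47.088 N
½kδ² − Wδ − Wh = 0 → δ = (W + √(W² + 2kWh))/k
δ = (47.088 + √(2217.3 + 119636))/2.6465 = (47.088 + 349.07)/2.6465 = 149.69 mm

150 mm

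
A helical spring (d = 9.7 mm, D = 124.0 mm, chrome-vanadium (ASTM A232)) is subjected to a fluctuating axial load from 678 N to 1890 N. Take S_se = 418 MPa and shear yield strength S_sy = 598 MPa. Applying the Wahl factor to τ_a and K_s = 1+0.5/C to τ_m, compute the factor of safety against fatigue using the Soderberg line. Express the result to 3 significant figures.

C = D/d = 124.0/9.7 = 12.7835; K_W = (4C−1)/(4C−4)+0.615/C = 1.1118; K_s = 1+0.5/C = 1.0391
F_a = (F_max−F_min)/2 = 606 N; F_m = (F_max+F_min)/2 = 1284 N
τ_a = K_W·8F_aD/(πd³) = 1.1118 × 209.66 = 233.09 MPa
τ_m = K_s·8F_mD/(πd³) = 1.0391 × 444.23 = 461.61 MPa
Soderberg: 1/n_f = τ_a/S_se + τ_m/S_sy = 233.09/418 + 461.61/598 = 0.55764 + 0.77192 = 1.3296
n_f = 1/1.3296 = 0.7521

0.752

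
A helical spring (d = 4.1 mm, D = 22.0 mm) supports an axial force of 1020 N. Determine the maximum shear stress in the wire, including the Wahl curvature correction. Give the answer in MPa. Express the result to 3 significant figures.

Spring index C = D/d = 22.0/4.1 = 5.3659
K_W = (4C−1)/(4C−4) + 0.615/C = 20.463/17.463 + 0.1146 = 1.2864
τ₀ = 8FD/(πd³) = 8·1020·22.0/(π·4.1³) = 179520/216.52 = 829.11 MPa
τ_max = K·τ₀ = 1.2864 × 829.11 = 1066.6 MPa

1070 MPa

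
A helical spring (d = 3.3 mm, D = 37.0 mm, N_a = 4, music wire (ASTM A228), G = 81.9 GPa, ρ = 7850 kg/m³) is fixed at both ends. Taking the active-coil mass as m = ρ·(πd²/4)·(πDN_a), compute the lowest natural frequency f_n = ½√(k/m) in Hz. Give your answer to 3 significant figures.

219 Hz

k = Gd⁴/(8D³N_a) = (81.9×10³)(3.3⁴)/(8·37.0³·4) = 5.9922 N/mm = 5992.2 N/m
Wire length L = πDN_a = π·37.0·4 = 464.96 mm
m = ρ·(πd²/4)·L = 7850 × 8.553×10⁻⁶ m² × 0.46496 m = 0.031218 kg
f_n = ½√(k/m) = 0.5·√(5992.2/0.031218) = 0.5·√(1.9195e+05) = 219.06 Hz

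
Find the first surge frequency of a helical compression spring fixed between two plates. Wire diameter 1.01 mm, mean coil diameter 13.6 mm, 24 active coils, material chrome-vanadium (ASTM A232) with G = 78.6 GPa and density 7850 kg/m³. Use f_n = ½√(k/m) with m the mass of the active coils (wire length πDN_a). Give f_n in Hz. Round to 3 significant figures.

k = Gd⁴/(8D³N_a) = (78.6×10³)(1.01⁴)/(8·13.6³·24) = 0.16935 N/mm = 169.35 N/m
Wire length L = πDN_a = π·13.6·24 = 1025.4 mm
m = ρ·(πd²/4)·L = 7850 × 0.80118×10⁻⁶ m² × 1.0254 m = 0.0064491 kg
f_n = ½√(k/m) = 0.5·√(169.35/0.0064491) = 0.5·√(26260) = 81.024 Hz

81.0 Hz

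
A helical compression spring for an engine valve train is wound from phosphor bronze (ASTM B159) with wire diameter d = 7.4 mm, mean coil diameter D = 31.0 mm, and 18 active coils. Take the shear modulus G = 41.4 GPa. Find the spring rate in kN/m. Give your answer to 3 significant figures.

28.9 kN/m

k = Gd⁴/(8D³N_a) = (41.4×10³ × 7.4⁴) / (8 × 31.0³ × 18)
  = 1.24144e+08 / 4.2899e+06 = 28.939 N/mm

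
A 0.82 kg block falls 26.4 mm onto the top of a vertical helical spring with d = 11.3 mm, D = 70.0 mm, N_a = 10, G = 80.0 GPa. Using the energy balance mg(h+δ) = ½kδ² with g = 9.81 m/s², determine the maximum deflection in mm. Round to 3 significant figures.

k = Gd⁴/(8D³N_a) = (80.0×10³)(11.3⁴)/(8·70.0³·10) = 47.536 N/mm
W = mg = 0.82 × 9.81 = 8.0442 N
½kδ² − Wδ − Wh = 0 → δ = (W + √(W² + 2kWh))/k
δ = (8.0442 + √(64.709 + 20190))/47.536 = (8.0442 + 142.32)/47.536 = 3.1632 mm

3.16 mm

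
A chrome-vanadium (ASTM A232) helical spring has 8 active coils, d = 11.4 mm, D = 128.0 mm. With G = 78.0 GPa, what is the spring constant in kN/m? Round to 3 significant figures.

k = Gd⁴/(8D³N_a) = (78.0×10³ × 11.4⁴) / (8 × 128.0³ × 8)
  = 1.31739e+09 / 1.34218e+08 = 9.8153 N/mm

9.82 kN/m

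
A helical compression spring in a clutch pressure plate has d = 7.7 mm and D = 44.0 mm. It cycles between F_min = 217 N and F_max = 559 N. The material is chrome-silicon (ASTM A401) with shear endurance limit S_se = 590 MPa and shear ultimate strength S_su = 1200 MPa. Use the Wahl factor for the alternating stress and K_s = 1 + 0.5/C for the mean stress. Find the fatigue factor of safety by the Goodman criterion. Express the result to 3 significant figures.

C = D/d = 44.0/7.7 = 5.7143; K_W = (4C−1)/(4C−4)+0.615/C = 1.2667; K_s = 1+0.5/C = 1.0875
F_a = (F_max−F_min)/2 = 171 N; F_m = (F_max+F_min)/2 = 388 N
τ_a = K_W·8F_aD/(πd³) = 1.2667 × 41.968 = 53.161 MPa
τ_m = K_s·8F_mD/(πd³) = 1.0875 × 95.225 = 103.56 MPa
Goodman: 1/n_f = τ_a/S_se + τ_m/S_su = 53.161/590 + 103.56/1200 = 0.09010 + 0.08630 = 0.1764
n_f = 1/0.1764 = 5.669

5.67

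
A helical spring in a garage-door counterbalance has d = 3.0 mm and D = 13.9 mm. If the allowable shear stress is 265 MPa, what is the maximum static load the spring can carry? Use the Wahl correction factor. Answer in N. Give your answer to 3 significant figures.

C = D/d = 13.9/3.0 = 4.6333
K_W = (4C−1)/(4C−4) + 0.615/C = 17.533/14.533 + 0.1327 = 1.3392
τ_max = K·8FD/(πd³) → F_max = τ_allow·πd³/(8DK)
F_max = 265·π·3.0³/(8·13.9·1.3392) = 22478/148.91 = 150.95 N

151 N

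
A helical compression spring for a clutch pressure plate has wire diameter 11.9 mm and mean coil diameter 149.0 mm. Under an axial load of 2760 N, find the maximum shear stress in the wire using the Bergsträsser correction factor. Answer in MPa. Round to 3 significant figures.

687 MPa

Spring index C = D/d = 149.0/11.9 = 12.5210
K_B = (4C+2)/(4C−3) = 52.084/47.084 = 1.1062
τ₀ = 8FD/(πd³) = 8·2760·149.0/(π·11.9³) = 3.28992e+06/5294.1 = 621.43 MPa
τ_max = K·τ₀ = 1.1062 × 621.43 = 687.43 MPa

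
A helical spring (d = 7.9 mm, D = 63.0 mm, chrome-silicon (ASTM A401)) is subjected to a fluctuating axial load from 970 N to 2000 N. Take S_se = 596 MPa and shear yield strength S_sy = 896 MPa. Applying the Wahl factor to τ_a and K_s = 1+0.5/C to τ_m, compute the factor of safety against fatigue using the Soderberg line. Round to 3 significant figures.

1.10

C = D/d = 63.0/7.9 = 7.9747; K_W = (4C−1)/(4C−4)+0.615/C = 1.1847; K_s = 1+0.5/C = 1.0627
F_a = (F_max−F_min)/2 = 515 N; F_m = (F_max+F_min)/2 = 1485 N
τ_a = K_W·8F_aD/(πd³) = 1.1847 × 167.57 = 198.52 MPa
τ_m = K_s·8F_mD/(πd³) = 1.0627 × 483.2 = 513.49 MPa
Soderberg: 1/n_f = τ_a/S_se + τ_m/S_sy = 198.52/596 + 513.49/896 = 0.33308 + 0.57310 = 0.90618
n_f = 1/0.90618 = 1.104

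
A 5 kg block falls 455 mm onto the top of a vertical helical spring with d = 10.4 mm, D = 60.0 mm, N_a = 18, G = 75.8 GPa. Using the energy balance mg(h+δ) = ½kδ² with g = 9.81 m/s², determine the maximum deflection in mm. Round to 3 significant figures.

41.3 mm

k = Gd⁴/(8D³N_a) = (75.8×10³)(10.4⁴)/(8·60.0³·18) = 28.509 N/mm
W = mg = 5 × 9.81 = 49.05 N
½kδ² − Wδ − Wh = 0 → δ = (W + √(W² + 2kWh))/k
δ = (49.05 + √(2405.9 + 1.27253e+06))/28.509 = (49.05 + 1129.1)/28.509 = 41.326 mm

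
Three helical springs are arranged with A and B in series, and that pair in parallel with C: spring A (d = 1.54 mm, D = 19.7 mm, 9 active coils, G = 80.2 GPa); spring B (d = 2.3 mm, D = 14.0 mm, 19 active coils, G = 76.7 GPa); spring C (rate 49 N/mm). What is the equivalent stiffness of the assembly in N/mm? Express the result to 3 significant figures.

k_A = Gd⁴/(8D³N_a) = (80.2×10³)(1.54⁴)/(8·19.7³·9) = 0.81946 N/mm
k_B = Gd⁴/(8D³N_a) = (76.7×10³)(2.3⁴)/(8·14.0³·19) = 5.1461 N/mm
Springs A,B series: k_AB = 1/(1/0.81946+1/5.1461) = 0.70689 N/mm; parallel with C: k_eq = 0.70689+49 = 49.707 N/mm

49.7 N/mm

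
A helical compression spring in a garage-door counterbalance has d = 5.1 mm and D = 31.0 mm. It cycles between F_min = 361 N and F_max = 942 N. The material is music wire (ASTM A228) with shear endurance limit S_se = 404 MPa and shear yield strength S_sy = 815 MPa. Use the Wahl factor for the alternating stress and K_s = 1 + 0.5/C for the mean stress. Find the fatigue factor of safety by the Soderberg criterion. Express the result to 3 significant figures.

0.953

C = D/d = 31.0/5.1 = 6.0784; K_W = (4C−1)/(4C−4)+0.615/C = 1.2489; K_s = 1+0.5/C = 1.0823
F_a = (F_max−F_min)/2 = 290.5 N; F_m = (F_max+F_min)/2 = 651.5 N
τ_a = K_W·8F_aD/(πd³) = 1.2489 × 172.88 = 215.9 MPa
τ_m = K_s·8F_mD/(πd³) = 1.0823 × 387.71 = 419.6 MPa
Soderberg: 1/n_f = τ_a/S_se + τ_m/S_sy = 215.9/404 + 419.6/815 = 0.53440 + 0.51485 = 1.0493
n_f = 1/1.0493 = 0.9531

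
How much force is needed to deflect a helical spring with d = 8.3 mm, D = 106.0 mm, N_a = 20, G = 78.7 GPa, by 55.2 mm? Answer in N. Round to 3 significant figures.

108 N

k = Gd⁴/(8D³N_a) = (78.7×10³)(8.3⁴)/(8·106.0³·20) = 1.96 N/mm
F = k·δ = 1.96 × 55.2 = 108.19 N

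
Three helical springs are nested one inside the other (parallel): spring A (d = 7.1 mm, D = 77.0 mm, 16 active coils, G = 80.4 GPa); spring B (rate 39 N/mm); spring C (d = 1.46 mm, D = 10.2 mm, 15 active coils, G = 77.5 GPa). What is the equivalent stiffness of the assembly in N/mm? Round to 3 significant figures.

k_A = Gd⁴/(8D³N_a) = (80.4×10³)(7.1⁴)/(8·77.0³·16) = 3.4963 N/mm
k_C = Gd⁴/(8D³N_a) = (77.5×10³)(1.46⁴)/(8·10.2³·15) = 2.7652 N/mm
Parallel: k_eq = 3.4963 + 39 + 2.7652 = 45.262 N/mm

45.3 N/mm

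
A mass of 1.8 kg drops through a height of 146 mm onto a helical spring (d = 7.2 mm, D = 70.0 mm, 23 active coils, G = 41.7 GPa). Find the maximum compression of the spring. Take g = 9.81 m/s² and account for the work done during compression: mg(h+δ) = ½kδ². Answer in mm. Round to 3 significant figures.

k = Gd⁴/(8D³N_a) = (41.7×10³)(7.2⁴)/(8·70.0³·23) = 1.7756 N/mm
W = mg = 1.8 × 9.81 = 17.658 N
½kδ² − Wδ − Wh = 0 → δ = (W + √(W² + 2kWh))/k
δ = (17.658 + √(311.8 + 9155.42))/1.7756 = (17.658 + 97.3)/1.7756 = 64.742 mm

64.7 mm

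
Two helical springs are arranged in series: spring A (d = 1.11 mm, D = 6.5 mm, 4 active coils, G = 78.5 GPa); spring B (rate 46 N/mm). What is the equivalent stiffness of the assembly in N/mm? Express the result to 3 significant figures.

10.5 N/mm

k_A = Gd⁴/(8D³N_a) = (78.5×10³)(1.11⁴)/(8·6.5³·4) = 13.56 N/mm
Series: 1/k_eq = 1/13.56 + 1/46 = 0.095483; k_eq = 10.473 N/mm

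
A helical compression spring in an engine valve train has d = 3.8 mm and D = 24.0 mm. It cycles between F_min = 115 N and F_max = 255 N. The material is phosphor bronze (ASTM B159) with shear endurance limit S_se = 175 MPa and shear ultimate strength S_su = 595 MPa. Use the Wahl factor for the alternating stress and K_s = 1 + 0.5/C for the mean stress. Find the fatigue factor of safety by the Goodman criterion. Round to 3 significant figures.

1.08

C = D/d = 24.0/3.8 = 6.3158; K_W = (4C−1)/(4C−4)+0.615/C = 1.2385; K_s = 1+0.5/C = 1.0792
F_a = (F_max−F_min)/2 = 70 N; F_m = (F_max+F_min)/2 = 185 N
τ_a = K_W·8F_aD/(πd³) = 1.2385 × 77.965 = 96.557 MPa
τ_m = K_s·8F_mD/(πd³) = 1.0792 × 206.05 = 222.36 MPa
Goodman: 1/n_f = τ_a/S_se + τ_m/S_su = 96.557/175 + 222.36/595 = 0.55175 + 0.37372 = 0.92547
n_f = 1/0.92547 = 1.081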